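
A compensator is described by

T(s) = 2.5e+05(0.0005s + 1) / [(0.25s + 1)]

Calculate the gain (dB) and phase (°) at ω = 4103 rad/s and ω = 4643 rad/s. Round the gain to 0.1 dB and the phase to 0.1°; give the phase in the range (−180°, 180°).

ω = 4103: 54.9 dB, -25.9°; ω = 4643: 54.7 dB, -23.3°

At ω = 4103 rad/s:
zero (1 + j4103·0.0005) = 1 + j2.0515 → |·| ≈ 2.2822, ∠ ≈ 64.01°
pole (1 + j4103·0.25) = 1 + j1025.75 → |·| ≈ 1025.8, ∠ ≈ 89.94°
|T| = 2.5e+05 · 2.2822 / (1025.8) ≈ 556.2
Gain = 20 log₁₀(556.2) ≈ 54.90 dB
∠T = (64.01°) − (89.94°) = -25.93°

At ω = 4643 rad/s:
zero (1 + j4643·0.0005) = 1 + j2.3215 → |·| ≈ 2.5277, ∠ ≈ 66.70°
pole (1 + j4643·0.25) = 1 + j1160.75 → |·| ≈ 1160.8, ∠ ≈ 89.95°
|T| = 2.5e+05 · 2.5277 / (1160.8) ≈ 544.39
Gain = 20 log₁₀(544.39) ≈ 54.72 dB
∠T = (66.70°) − (89.95°) = -23.25°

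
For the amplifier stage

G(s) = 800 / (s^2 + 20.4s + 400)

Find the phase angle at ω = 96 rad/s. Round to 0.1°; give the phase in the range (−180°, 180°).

At s = jω = j96:
quadratic: (j96)² + 20.4·j96 + 400 = -8816 + j1958.4 → |·| ≈ 9030.9, ∠ ≈ 167.48°
∠G = 0.00° − 167.48° = -167.48°

-167.5°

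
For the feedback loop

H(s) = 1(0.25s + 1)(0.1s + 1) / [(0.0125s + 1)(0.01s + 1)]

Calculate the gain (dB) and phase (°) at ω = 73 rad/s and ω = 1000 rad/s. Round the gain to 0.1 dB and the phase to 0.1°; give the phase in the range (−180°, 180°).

ω = 73: 38.1 dB, 90.6°; ω = 1000: 46.0 dB, 9.5°

At ω = 73 rad/s:
zero (1 + j73·0.25) = 1 + j18.25 → |·| ≈ 18.277, ∠ ≈ 86.86°
zero (1 + j73·0.1) = 1 + j7.3 → |·| ≈ 7.3682, ∠ ≈ 82.20°
pole (1 + j73·0.0125) = 1 + j0.9125 → |·| ≈ 1.3538, ∠ ≈ 42.38°
pole (1 + j73·0.01) = 1 + j0.73 → |·| ≈ 1.2381, ∠ ≈ 36.13°
|H| = 1 · 18.277 · 7.3682 / (1.3538 · 1.2381) ≈ 80.344
Gain = 20 log₁₀(80.344) ≈ 38.10 dB
∠H = (86.86° + 82.20°) − (42.38° + 36.13°) = 90.55°

At ω = 1000 rad/s:
zero (1 + j1000·0.25) = 1 + j250 → |·| ≈ 250, ∠ ≈ 89.77°
zero (1 + j1000·0.1) = 1 + j100 → |·| ≈ 100, ∠ ≈ 89.43°
pole (1 + j1000·0.0125) = 1 + j12.5 → |·| ≈ 12.54, ∠ ≈ 85.43°
pole (1 + j1000·0.01) = 1 + j10 → |·| ≈ 10.05, ∠ ≈ 84.29°
|H| = 1 · 250 · 100 / (12.54 · 10.05) ≈ 198.37
Gain = 20 log₁₀(198.37) ≈ 45.95 dB
∠H = (89.77° + 89.43°) − (85.43° + 84.29°) = 9.48°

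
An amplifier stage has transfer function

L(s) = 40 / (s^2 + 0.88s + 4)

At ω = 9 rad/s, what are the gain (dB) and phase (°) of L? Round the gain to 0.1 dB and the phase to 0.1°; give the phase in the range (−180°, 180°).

At s = jω = j9:
quadratic: (j9)² + 0.88·j9 + 4 = -77 + j7.92 → |·| ≈ 77.406, ∠ ≈ 174.13°
|L| = 40 / 77.406 ≈ 0.51676
Gain = 20 log₁₀(0.51676) ≈ -5.73 dB
∠L = 0.00° − 174.13° = -174.13°

-5.7 dB, -174.1°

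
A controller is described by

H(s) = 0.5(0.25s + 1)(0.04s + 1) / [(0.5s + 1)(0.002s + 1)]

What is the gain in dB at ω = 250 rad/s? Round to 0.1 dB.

7.0 dB

At ω = 250 rad/s:
zero (1 + j250·0.25) = 1 + j62.5 → |·| ≈ 62.508, ∠ ≈ 89.08°
zero (1 + j250·0.04) = 1 + j10 → |·| ≈ 10.05, ∠ ≈ 84.29°
pole (1 + j250·0.5) = 1 + j125 → |·| ≈ 125, ∠ ≈ 89.54°
pole (1 + j250·0.002) = 1 + j0.5 → |·| ≈ 1.118, ∠ ≈ 26.57°
|H| = 0.5 · 62.508 · 10.05 / (125 · 1.118) ≈ 2.2476
Gain = 20 log₁₀(2.2476) ≈ 7.03 dB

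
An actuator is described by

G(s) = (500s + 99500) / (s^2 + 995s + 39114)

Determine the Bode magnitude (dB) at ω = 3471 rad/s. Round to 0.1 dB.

-17.1 dB

Substitute s = j3471:
Numerator: 500(j3471) + 99500 = 99500 + j1735500
Denominator: (j3471)^2 + 995(j3471) + 39114 = -12008727 + j3453645
|N| = √(99500² + 1735500²) ≈ 1.7383e+06, ∠N ≈ 86.72°
|D| = √(12008727² + 3453645²) ≈ 1.2495e+07, ∠D ≈ 163.96°
|G| = 1.7383e+06 / 1.2495e+07 ≈ 0.13912
Gain = 20 log₁₀(0.13912) ≈ -17.13 dB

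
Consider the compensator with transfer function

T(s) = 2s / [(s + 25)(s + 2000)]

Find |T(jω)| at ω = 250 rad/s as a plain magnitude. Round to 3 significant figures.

0.000987

At s = jω = j250:
zero at origin: s = j250 → |·| = 250, ∠ = 90.00°
pole (s+25): 25 + j250 → |·| = √(25²+250²) = √63125 ≈ 251.25, ∠ = arctan(250/25) ≈ 84.29°
pole (s+2000): 2000 + j250 → |·| = √(2000²+250²) = √4062500 ≈ 2015.6, ∠ = arctan(250/2000) ≈ 7.13°
|T| = 2 · 250 / 5.0642e+05 ≈ 0.00098732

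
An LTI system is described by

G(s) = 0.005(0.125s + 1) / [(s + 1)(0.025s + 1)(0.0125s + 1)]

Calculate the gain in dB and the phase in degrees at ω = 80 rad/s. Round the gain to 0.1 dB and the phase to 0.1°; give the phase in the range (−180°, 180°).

At ω = 80 rad/s:
zero (1 + j80·0.125) = 1 + j10 → |·| ≈ 10.05, ∠ ≈ 84.29°
pole (1 + j80·1) = 1 + j80 → |·| ≈ 80.006, ∠ ≈ 89.28°
pole (1 + j80·0.025) = 1 + j2 → |·| ≈ 2.2361, ∠ ≈ 63.43°
pole (1 + j80·0.0125) = 1 + j1 → |·| ≈ 1.4142, ∠ ≈ 45.00°
|G| = 0.005 · 10.05 / (80.006 · 2.2361 · 1.4142) ≈ 0.00019861
Gain = 20 log₁₀(0.00019861) ≈ -74.04 dB
∠G = (84.29°) − (89.28° + 63.43° + 45.00°) = -113.42°

-74.0 dB, -113.4°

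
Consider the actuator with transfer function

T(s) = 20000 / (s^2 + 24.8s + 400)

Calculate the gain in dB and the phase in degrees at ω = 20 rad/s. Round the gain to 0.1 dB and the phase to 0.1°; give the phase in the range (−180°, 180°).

At s = jω = j20:
quadratic: (j20)² + 24.8·j20 + 400 = 0 + j496 → |·| ≈ 496, ∠ ≈ 90.00°
|T| = 20000 / 496 ≈ 40.323
Gain = 20 log₁₀(40.323) ≈ 32.11 dB
∠T = 0.00° − 90.00° = -90.00°

32.1 dB, -90.0°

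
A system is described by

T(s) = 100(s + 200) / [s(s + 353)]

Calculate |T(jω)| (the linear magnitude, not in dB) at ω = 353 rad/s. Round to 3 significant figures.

At s = jω = j353:
zero (s+200): 200 + j353 → |·| = √(200²+353²) = √164609 ≈ 405.72, ∠ = arctan(353/200) ≈ 60.47°
pole (s+353): 353 + j353 → |·| = √(353²+353²) = √249218 ≈ 499.22, ∠ = arctan(353/353) ≈ 45.00°
pole at origin: |s| = 353, ∠ = 90.00° (in denominator)
|T| = 100 · 405.72 / 1.7622e+05 ≈ 0.23023

0.230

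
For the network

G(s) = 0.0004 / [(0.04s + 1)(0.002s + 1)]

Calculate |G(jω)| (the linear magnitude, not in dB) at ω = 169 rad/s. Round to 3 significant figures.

5.55e-05

At ω = 169 rad/s:
pole (1 + j169·0.04) = 1 + j6.76 → |·| ≈ 6.8336, ∠ ≈ 81.59°
pole (1 + j169·0.002) = 1 + j0.338 → |·| ≈ 1.0556, ∠ ≈ 18.68°
|G| = 0.0004 · 1 / (6.8336 · 1.0556) ≈ 5.5451e-05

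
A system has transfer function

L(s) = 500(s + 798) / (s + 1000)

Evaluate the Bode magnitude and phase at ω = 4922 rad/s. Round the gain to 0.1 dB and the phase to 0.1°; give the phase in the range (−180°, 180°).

At s = jω = j4922:
zero (s+798): 798 + j4922 → |·| = √(798²+4922²) = √24862888 ≈ 4986.3, ∠ = arctan(4922/798) ≈ 80.79°
pole (s+1000): 1000 + j4922 → |·| = √(1000²+4922²) = √25226084 ≈ 5022.6, ∠ = arctan(4922/1000) ≈ 78.52°
|L| = 500 · 4986.3 / 5022.6 ≈ 496.39
Gain = 20 log₁₀(496.39) ≈ 53.92 dB
∠L = 80.79° − 78.52° = 2.27°

53.9 dB, 2.3°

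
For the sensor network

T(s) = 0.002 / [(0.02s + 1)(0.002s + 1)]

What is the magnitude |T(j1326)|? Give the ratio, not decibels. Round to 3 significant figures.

At ω = 1326 rad/s:
pole (1 + j1326·0.02) = 1 + j26.52 → |·| ≈ 26.539, ∠ ≈ 87.84°
pole (1 + j1326·0.002) = 1 + j2.652 → |·| ≈ 2.8343, ∠ ≈ 69.34°
|T| = 0.002 · 1 / (26.539 · 2.8343) ≈ 2.6589e-05

2.66e-05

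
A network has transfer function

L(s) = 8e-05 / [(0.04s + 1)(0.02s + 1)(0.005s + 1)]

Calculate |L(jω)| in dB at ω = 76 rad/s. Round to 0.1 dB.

-97.8 dB

At ω = 76 rad/s:
pole (1 + j76·0.04) = 1 + j3.04 → |·| ≈ 3.2002, ∠ ≈ 71.79°
pole (1 + j76·0.02) = 1 + j1.52 → |·| ≈ 1.8195, ∠ ≈ 56.66°
pole (1 + j76·0.005) = 1 + j0.38 → |·| ≈ 1.0698, ∠ ≈ 20.81°
|L| = 8e-05 · 1 / (3.2002 · 1.8195 · 1.0698) ≈ 1.2843e-05
Gain = 20 log₁₀(1.2843e-05) ≈ -97.83 dB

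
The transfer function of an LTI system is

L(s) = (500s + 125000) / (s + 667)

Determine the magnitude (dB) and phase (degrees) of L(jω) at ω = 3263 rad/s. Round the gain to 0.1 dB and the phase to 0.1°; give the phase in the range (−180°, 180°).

53.8 dB, 7.2°

Substitute s = j3263:
Numerator: 500(j3263) + 125000 = 125000 + j1631500
Denominator: (j3263) + 667 = 667 + j3263
|N| = √(125000² + 1631500²) ≈ 1.6363e+06, ∠N ≈ 85.62°
|D| = √(667² + 3263²) ≈ 3330.5, ∠D ≈ 78.45°
|L| = 1.6363e+06 / 3330.5 ≈ 491.31
Gain = 20 log₁₀(491.31) ≈ 53.83 dB
∠L = 85.62° − 78.45° = 7.17°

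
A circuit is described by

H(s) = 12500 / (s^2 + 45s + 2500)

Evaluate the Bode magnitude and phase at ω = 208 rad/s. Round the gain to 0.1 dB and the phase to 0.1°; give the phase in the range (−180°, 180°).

-10.5 dB, -167.1°

At s = jω = j208:
quadratic: (j208)² + 45·j208 + 2500 = -40764 + j9360 → |·| ≈ 41825, ∠ ≈ 167.07°
|H| = 12500 / 41825 ≈ 0.29886
Gain = 20 log₁₀(0.29886) ≈ -10.49 dB
∠H = 0.00° − 167.07° = -167.07°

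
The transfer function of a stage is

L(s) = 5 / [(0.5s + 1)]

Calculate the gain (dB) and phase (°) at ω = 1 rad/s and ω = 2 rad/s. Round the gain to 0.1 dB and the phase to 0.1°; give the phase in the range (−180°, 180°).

ω = 1: 13.0 dB, -26.6°; ω = 2: 11.0 dB, -45.0°

At ω = 1 rad/s:
pole (1 + j1·0.5) = 1 + j0.5 → |·| ≈ 1.118, ∠ ≈ 26.57°
|L| = 5 · 1 / (1.118) ≈ 4.4723
Gain = 20 log₁₀(4.4723) ≈ 13.01 dB
∠L = (0°) − (26.57°) = -26.57°

At ω = 2 rad/s:
pole (1 + j2·0.5) = 1 + j1 → |·| ≈ 1.4142, ∠ ≈ 45.00°
|L| = 5 · 1 / (1.4142) ≈ 3.5356
Gain = 20 log₁₀(3.5356) ≈ 10.97 dB
∠L = (0°) − (45.00°) = -45.00°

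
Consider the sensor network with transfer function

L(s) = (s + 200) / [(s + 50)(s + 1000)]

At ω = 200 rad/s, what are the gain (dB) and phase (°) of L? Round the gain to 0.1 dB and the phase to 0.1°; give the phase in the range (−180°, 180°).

-57.4 dB, -42.3°

At s = jω = j200:
zero (s+200): 200 + j200 → |·| = √(200²+200²) = √80000 ≈ 282.84, ∠ = arctan(200/200) ≈ 45.00°
pole (s+50): 50 + j200 → |·| = √(50²+200²) = √42500 ≈ 206.16, ∠ = arctan(200/50) ≈ 75.96°
pole (s+1000): 1000 + j200 → |·| = √(1000²+200²) = √1040000 ≈ 1019.8, ∠ = arctan(200/1000) ≈ 11.31°
|L| = 1 · 282.84 / 2.1024e+05 ≈ 0.0013453
Gain = 20 log₁₀(0.0013453) ≈ -57.42 dB
∠L = 45.00° − 87.27° = -42.27°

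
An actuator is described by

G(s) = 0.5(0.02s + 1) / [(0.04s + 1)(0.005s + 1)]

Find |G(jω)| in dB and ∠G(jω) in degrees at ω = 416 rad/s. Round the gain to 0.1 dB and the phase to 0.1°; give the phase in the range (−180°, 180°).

-19.3 dB, -67.7°

At ω = 416 rad/s:
zero (1 + j416·0.02) = 1 + j8.32 → |·| ≈ 8.3799, ∠ ≈ 83.15°
pole (1 + j416·0.04) = 1 + j16.64 → |·| ≈ 16.67, ∠ ≈ 86.56°
pole (1 + j416·0.005) = 1 + j2.08 → |·| ≈ 2.3079, ∠ ≈ 64.32°
|G| = 0.5 · 8.3799 / (16.67 · 2.3079) ≈ 0.10891
Gain = 20 log₁₀(0.10891) ≈ -19.26 dB
∠G = (83.15°) − (86.56° + 64.32°) = -67.73°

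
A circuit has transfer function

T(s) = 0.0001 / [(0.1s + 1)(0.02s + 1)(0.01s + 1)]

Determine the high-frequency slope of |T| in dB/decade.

Each pole contributes −20 dB/decade at high frequency; each zero contributes +20 dB/decade.
Net: 0 zero(s) − 3 pole(s) → -60 dB/decade.

-60 dB/decade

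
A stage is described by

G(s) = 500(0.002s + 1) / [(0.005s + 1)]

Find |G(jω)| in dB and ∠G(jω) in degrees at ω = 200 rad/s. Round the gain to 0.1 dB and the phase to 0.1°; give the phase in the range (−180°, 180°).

51.6 dB, -23.2°

At ω = 200 rad/s:
zero (1 + j200·0.002) = 1 + j0.4 → |·| ≈ 1.077, ∠ ≈ 21.80°
pole (1 + j200·0.005) = 1 + j1 → |·| ≈ 1.4142, ∠ ≈ 45.00°
|G| = 500 · 1.077 / (1.4142) ≈ 380.78
Gain = 20 log₁₀(380.78) ≈ 51.61 dB
∠G = (21.80°) − (45.00°) = -23.20°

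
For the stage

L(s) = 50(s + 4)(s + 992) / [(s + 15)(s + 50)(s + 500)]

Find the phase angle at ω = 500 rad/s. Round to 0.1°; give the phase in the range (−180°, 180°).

-101.3°

At s = jω = j500:
zero (s+4): 4 + j500 → |·| = √(4²+500²) = √250016 ≈ 500.02, ∠ = arctan(500/4) ≈ 89.54°
zero (s+992): 992 + j500 → |·| = √(992²+500²) = √1234064 ≈ 1110.9, ∠ = arctan(500/992) ≈ 26.75°
pole (s+15): 15 + j500 → |·| = √(15²+500²) = √250225 ≈ 500.22, ∠ = arctan(500/15) ≈ 88.28°
pole (s+50): 50 + j500 → |·| = √(50²+500²) = √252500 ≈ 502.49, ∠ = arctan(500/50) ≈ 84.29°
pole (s+500): 500 + j500 → |·| = √(500²+500²) = √500000 ≈ 707.11, ∠ = arctan(500/500) ≈ 45.00°
∠L = 116.29° − 217.57° = -101.28°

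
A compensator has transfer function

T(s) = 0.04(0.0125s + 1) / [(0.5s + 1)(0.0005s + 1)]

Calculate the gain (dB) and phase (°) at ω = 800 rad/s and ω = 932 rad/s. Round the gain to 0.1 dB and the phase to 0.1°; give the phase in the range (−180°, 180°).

At ω = 800 rad/s:
zero (1 + j800·0.0125) = 1 + j10 → |·| ≈ 10.05, ∠ ≈ 84.29°
pole (1 + j800·0.5) = 1 + j400 → |·| ≈ 400, ∠ ≈ 89.86°
pole (1 + j800·0.0005) = 1 + j0.4 → |·| ≈ 1.077, ∠ ≈ 21.80°
|T| = 0.04 · 10.05 / (400 · 1.077) ≈ 0.00093315
Gain = 20 log₁₀(0.00093315) ≈ -60.60 dB
∠T = (84.29°) − (89.86° + 21.80°) = -27.37°

At ω = 932 rad/s:
zero (1 + j932·0.0125) = 1 + j11.65 → |·| ≈ 11.693, ∠ ≈ 85.09°
pole (1 + j932·0.5) = 1 + j466 → |·| ≈ 466, ∠ ≈ 89.88°
pole (1 + j932·0.0005) = 1 + j0.466 → |·| ≈ 1.1032, ∠ ≈ 24.99°
|T| = 0.04 · 11.693 / (466 · 1.1032) ≈ 0.0009098
Gain = 20 log₁₀(0.0009098) ≈ -60.82 dB
∠T = (85.09°) − (89.88° + 24.99°) = -29.78°

ω = 800: -60.6 dB, -27.4°; ω = 932: -60.8 dB, -29.8°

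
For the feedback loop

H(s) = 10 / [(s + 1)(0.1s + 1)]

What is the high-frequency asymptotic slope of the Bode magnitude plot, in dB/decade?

-40 dB/decade

Each pole contributes −20 dB/decade at high frequency; each zero contributes +20 dB/decade.
Net: 0 zero(s) − 2 pole(s) → -40 dB/decade.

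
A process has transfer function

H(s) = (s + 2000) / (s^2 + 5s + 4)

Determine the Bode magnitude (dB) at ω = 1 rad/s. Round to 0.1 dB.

50.7 dB

Substitute s = j1:
Numerator: (j1) + 2000 = 2000 + j1
Denominator: (j1)^2 + 5(j1) + 4 = 3 + j5
|N| = √(2000² + 1²) ≈ 2000, ∠N ≈ 0.03°
|D| = √(3² + 5²) ≈ 5.831, ∠D ≈ 59.04°
|H| = 2000 / 5.831 ≈ 342.99
Gain = 20 log₁₀(342.99) ≈ 50.71 dB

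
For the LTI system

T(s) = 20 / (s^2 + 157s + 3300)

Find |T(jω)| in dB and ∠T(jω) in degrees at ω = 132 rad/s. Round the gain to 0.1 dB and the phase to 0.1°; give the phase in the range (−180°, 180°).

-62.0 dB, -124.3°

Substitute s = j132:
Numerator: 20 = 20 + j0
Denominator: (j132)^2 + 157(j132) + 3300 = -14124 + j20724
|N| = √(20² + 0²) ≈ 20, ∠N ≈ 0.00°
|D| = √(14124² + 20724²) ≈ 25079, ∠D ≈ 124.28°
|T| = 20 / 25079 ≈ 0.00079748
Gain = 20 log₁₀(0.00079748) ≈ -61.97 dB
∠T = 0.00° − 124.28° = -124.28°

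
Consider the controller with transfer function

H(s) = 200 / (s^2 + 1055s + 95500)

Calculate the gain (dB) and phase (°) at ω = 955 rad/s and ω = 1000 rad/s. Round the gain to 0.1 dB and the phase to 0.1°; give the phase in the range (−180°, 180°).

Substitute s = j955:
Numerator: 200 = 200 + j0
Denominator: (j955)^2 + 1055(j955) + 95500 = -816525 + j1007525
|N| = √(200² + 0²) ≈ 200, ∠N ≈ 0.00°
|D| = √(816525² + 1007525²) ≈ 1.2968e+06, ∠D ≈ 129.02°
|H| = 200 / 1.2968e+06 ≈ 0.00015423
Gain = 20 log₁₀(0.00015423) ≈ -76.24 dB
∠H = 0.00° − 129.02° = -129.02°

Substitute s = j1000:
Numerator: 200 = 200 + j0
Denominator: (j1000)^2 + 1055(j1000) + 95500 = -904500 + j1055000
|N| = √(200² + 0²) ≈ 200, ∠N ≈ 0.00°
|D| = √(904500² + 1055000²) ≈ 1.3897e+06, ∠D ≈ 130.61°
|H| = 200 / 1.3897e+06 ≈ 0.00014392
Gain = 20 log₁₀(0.00014392) ≈ -76.84 dB
∠H = 0.00° − 130.61° = -130.61°

ω = 955: -76.2 dB, -129.0°; ω = 1000: -76.8 dB, -130.6°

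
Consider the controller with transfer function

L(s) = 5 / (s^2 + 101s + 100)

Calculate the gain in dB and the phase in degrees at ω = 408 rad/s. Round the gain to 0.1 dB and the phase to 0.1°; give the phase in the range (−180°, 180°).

Substitute s = j408:
Numerator: 5 = 5 + j0
Denominator: (j408)^2 + 101(j408) + 100 = -166364 + j41208
|N| = √(5² + 0²) ≈ 5, ∠N ≈ 0.00°
|D| = √(166364² + 41208²) ≈ 1.7139e+05, ∠D ≈ 166.09°
|L| = 5 / 1.7139e+05 ≈ 2.9173e-05
Gain = 20 log₁₀(2.9173e-05) ≈ -90.70 dB
∠L = 0.00° − 166.09° = -166.09°

-90.7 dB, -166.1°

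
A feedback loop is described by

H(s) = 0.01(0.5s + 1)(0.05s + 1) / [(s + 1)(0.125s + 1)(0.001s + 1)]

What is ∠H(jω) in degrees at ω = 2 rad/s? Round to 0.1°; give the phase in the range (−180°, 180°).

At ω = 2 rad/s:
zero (1 + j2·0.5) = 1 + j1 → |·| ≈ 1.4142, ∠ ≈ 45.00°
zero (1 + j2·0.05) = 1 + j0.1 → |·| ≈ 1.005, ∠ ≈ 5.71°
pole (1 + j2·1) = 1 + j2 → |·| ≈ 2.2361, ∠ ≈ 63.43°
pole (1 + j2·0.125) = 1 + j0.25 → |·| ≈ 1.0308, ∠ ≈ 14.04°
pole (1 + j2·0.001) = 1 + j0.002 → |·| ≈ 1, ∠ ≈ 0.11°
∠H = (45.00° + 5.71°) − (63.43° + 14.04° + 0.11°) = -26.87°

-26.9°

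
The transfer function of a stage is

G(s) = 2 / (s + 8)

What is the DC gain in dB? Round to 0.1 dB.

G(0) = 2 / 8 = 0.25
20 log₁₀(0.25) ≈ -12.04 dB

-12.0 dB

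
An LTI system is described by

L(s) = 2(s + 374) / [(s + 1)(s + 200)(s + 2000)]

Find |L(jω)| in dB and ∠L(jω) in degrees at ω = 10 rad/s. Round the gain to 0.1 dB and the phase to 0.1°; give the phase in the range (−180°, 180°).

-74.6 dB, -85.9°

At s = jω = j10:
zero (s+374): 374 + j10 → |·| = √(374²+10²) = √139976 ≈ 374.13, ∠ = arctan(10/374) ≈ 1.53°
pole (s+1): 1 + j10 → |·| = √(1²+10²) = √101 ≈ 10.05, ∠ = arctan(10/1) ≈ 84.29°
pole (s+200): 200 + j10 → |·| = √(200²+10²) = √40100 ≈ 200.25, ∠ = arctan(10/200) ≈ 2.86°
pole (s+2000): 2000 + j10 → |·| = √(2000²+10²) = √4000100 ≈ 2000, ∠ = arctan(10/2000) ≈ 0.29°
|L| = 2 · 374.13 / 4.025e+06 ≈ 0.0001859
Gain = 20 log₁₀(0.0001859) ≈ -74.61 dB
∠L = 1.53° − 87.44° = -85.91°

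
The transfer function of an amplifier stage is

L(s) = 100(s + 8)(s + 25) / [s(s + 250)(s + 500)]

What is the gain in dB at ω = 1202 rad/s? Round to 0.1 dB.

-22.5 dB

At s = jω = j1202:
zero (s+8): 8 + j1202 → |·| = √(8²+1202²) = √1444868 ≈ 1202, ∠ = arctan(1202/8) ≈ 89.62°
zero (s+25): 25 + j1202 → |·| = √(25²+1202²) = √1445429 ≈ 1202.3, ∠ = arctan(1202/25) ≈ 88.81°
pole (s+250): 250 + j1202 → |·| = √(250²+1202²) = √1507304 ≈ 1227.7, ∠ = arctan(1202/250) ≈ 78.25°
pole (s+500): 500 + j1202 → |·| = √(500²+1202²) = √1694804 ≈ 1301.8, ∠ = arctan(1202/500) ≈ 67.41°
pole at origin: |s| = 1202, ∠ = 90.00° (in denominator)
|L| = 100 · 1.4452e+06 / 1.9211e+09 ≈ 0.075228
Gain = 20 log₁₀(0.075228) ≈ -22.47 dB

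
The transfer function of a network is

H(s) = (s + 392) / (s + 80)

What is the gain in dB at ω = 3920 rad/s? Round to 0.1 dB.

0.0 dB

At s = jω = j3920:
zero (s+392): 392 + j3920 → |·| = √(392²+3920²) = √15520064 ≈ 3939.6, ∠ = arctan(3920/392) ≈ 84.29°
pole (s+80): 80 + j3920 → |·| = √(80²+3920²) = √15372800 ≈ 3920.8, ∠ = arctan(3920/80) ≈ 88.83°
|H| = 1 · 3939.6 / 3920.8 ≈ 1.0048
Gain = 20 log₁₀(1.0048) ≈ 0.04 dB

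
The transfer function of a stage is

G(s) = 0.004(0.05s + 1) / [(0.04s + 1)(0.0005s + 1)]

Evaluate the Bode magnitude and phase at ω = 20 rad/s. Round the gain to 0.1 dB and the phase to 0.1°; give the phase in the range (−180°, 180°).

-47.1 dB, 5.8°

At ω = 20 rad/s:
zero (1 + j20·0.05) = 1 + j1 → |·| ≈ 1.4142, ∠ ≈ 45.00°
pole (1 + j20·0.04) = 1 + j0.8 → |·| ≈ 1.2806, ∠ ≈ 38.66°
pole (1 + j20·0.0005) = 1 + j0.01 → |·| ≈ 1, ∠ ≈ 0.57°
|G| = 0.004 · 1.4142 / (1.2806 · 1) ≈ 0.0044173
Gain = 20 log₁₀(0.0044173) ≈ -47.10 dB
∠G = (45.00°) − (38.66° + 0.57°) = 5.77°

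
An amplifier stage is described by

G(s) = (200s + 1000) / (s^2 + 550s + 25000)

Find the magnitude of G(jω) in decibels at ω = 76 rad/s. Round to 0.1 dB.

Substitute s = j76:
Numerator: 200(j76) + 1000 = 1000 + j15200
Denominator: (j76)^2 + 550(j76) + 25000 = 19224 + j41800
|N| = √(1000² + 15200²) ≈ 15233, ∠N ≈ 86.24°
|D| = √(19224² + 41800²) ≈ 46009, ∠D ≈ 65.30°
|G| = 15233 / 46009 ≈ 0.33109
Gain = 20 log₁₀(0.33109) ≈ -9.60 dB

-9.6 dB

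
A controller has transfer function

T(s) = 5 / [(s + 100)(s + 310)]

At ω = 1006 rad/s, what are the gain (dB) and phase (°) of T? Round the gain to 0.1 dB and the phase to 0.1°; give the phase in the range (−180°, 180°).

At s = jω = j1006:
pole (s+100): 100 + j1006 → |·| = √(100²+1006²) = √1022036 ≈ 1011, ∠ = arctan(1006/100) ≈ 84.32°
pole (s+310): 310 + j1006 → |·| = √(310²+1006²) = √1108136 ≈ 1052.7, ∠ = arctan(1006/310) ≈ 72.87°
|T| = 5 / 1.0643e+06 ≈ 4.6979e-06
Gain = 20 log₁₀(4.6979e-06) ≈ -106.56 dB
∠T = 0.00° − 157.19° = -157.19°

-106.6 dB, -157.2°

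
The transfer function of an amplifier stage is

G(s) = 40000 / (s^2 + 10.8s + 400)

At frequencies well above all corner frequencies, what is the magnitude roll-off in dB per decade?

Each pole contributes −20 dB/decade at high frequency; each zero contributes +20 dB/decade.
Net: 0 zero(s) − 2 pole(s) → -40 dB/decade.

-40 dB/decade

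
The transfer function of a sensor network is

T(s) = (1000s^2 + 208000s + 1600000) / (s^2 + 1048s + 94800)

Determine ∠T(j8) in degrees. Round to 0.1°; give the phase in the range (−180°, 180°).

Substitute s = j8:
Numerator: 1000(j8)^2 + 208000(j8) + 1600000 = 1536000 + j1664000
Denominator: (j8)^2 + 1048(j8) + 94800 = 94736 + j8384
|N| = √(1536000² + 1664000²) ≈ 2.2646e+06, ∠N ≈ 47.29°
|D| = √(94736² + 8384²) ≈ 95106, ∠D ≈ 5.06°
∠T = 47.29° − 5.06° = 42.23°

42.2°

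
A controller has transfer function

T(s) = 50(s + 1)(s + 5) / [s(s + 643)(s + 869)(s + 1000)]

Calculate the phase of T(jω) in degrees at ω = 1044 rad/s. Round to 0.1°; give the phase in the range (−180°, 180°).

At s = jω = j1044:
zero (s+1): 1 + j1044 → |·| = √(1²+1044²) = √1089937 ≈ 1044, ∠ = arctan(1044/1) ≈ 89.95°
zero (s+5): 5 + j1044 → |·| = √(5²+1044²) = √1089961 ≈ 1044, ∠ = arctan(1044/5) ≈ 89.73°
pole (s+643): 643 + j1044 → |·| = √(643²+1044²) = √1503385 ≈ 1226.1, ∠ = arctan(1044/643) ≈ 58.37°
pole (s+869): 869 + j1044 → |·| = √(869²+1044²) = √1845097 ≈ 1358.3, ∠ = arctan(1044/869) ≈ 50.23°
pole (s+1000): 1000 + j1044 → |·| = √(1000²+1044²) = √2089936 ≈ 1445.7, ∠ = arctan(1044/1000) ≈ 46.23°
pole at origin: |s| = 1044, ∠ = 90.00° (in denominator)
∠T = 179.68° − 244.83° = -65.15°

-65.2°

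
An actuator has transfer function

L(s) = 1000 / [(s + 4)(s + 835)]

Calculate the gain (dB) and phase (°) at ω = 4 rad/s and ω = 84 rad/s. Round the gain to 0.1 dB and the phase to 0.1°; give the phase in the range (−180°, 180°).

ω = 4: -13.5 dB, -45.3°; ω = 84: -37.0 dB, -93.0°

At s = jω = j4:
pole (s+4): 4 + j4 → |·| = √(4²+4²) = √32 ≈ 5.6569, ∠ = arctan(4/4) ≈ 45.00°
pole (s+835): 835 + j4 → |·| = √(835²+4²) = √697241 ≈ 835.01, ∠ = arctan(4/835) ≈ 0.27°
|L| = 1000 / 4723.6 ≈ 0.2117
Gain = 20 log₁₀(0.2117) ≈ -13.49 dB
∠L = 0.00° − 45.27° = -45.27°

At s = jω = j84:
pole (s+4): 4 + j84 → |·| = √(4²+84²) = √7072 ≈ 84.095, ∠ = arctan(84/4) ≈ 87.27°
pole (s+835): 835 + j84 → |·| = √(835²+84²) = √704281 ≈ 839.21, ∠ = arctan(84/835) ≈ 5.74°
|L| = 1000 / 70573 ≈ 0.01417
Gain = 20 log₁₀(0.01417) ≈ -36.97 dB
∠L = 0.00° − 93.01° = -93.01°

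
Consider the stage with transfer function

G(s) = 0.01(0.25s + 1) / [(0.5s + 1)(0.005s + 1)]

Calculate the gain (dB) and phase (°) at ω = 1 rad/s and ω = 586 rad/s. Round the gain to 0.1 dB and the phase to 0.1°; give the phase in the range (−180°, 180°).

At ω = 1 rad/s:
zero (1 + j1·0.25) = 1 + j0.25 → |·| ≈ 1.0308, ∠ ≈ 14.04°
pole (1 + j1·0.5) = 1 + j0.5 → |·| ≈ 1.118, ∠ ≈ 26.57°
pole (1 + j1·0.005) = 1 + j0.005 → |·| ≈ 1, ∠ ≈ 0.29°
|G| = 0.01 · 1.0308 / (1.118 · 1) ≈ 0.00922
Gain = 20 log₁₀(0.00922) ≈ -40.71 dB
∠G = (14.04°) − (26.57° + 0.29°) = -12.82°

At ω = 586 rad/s:
zero (1 + j586·0.25) = 1 + j146.5 → |·| ≈ 146.5, ∠ ≈ 89.61°
pole (1 + j586·0.5) = 1 + j293 → |·| ≈ 293, ∠ ≈ 89.80°
pole (1 + j586·0.005) = 1 + j2.93 → |·| ≈ 3.0959, ∠ ≈ 71.16°
|G| = 0.01 · 146.5 / (293 · 3.0959) ≈ 0.001615
Gain = 20 log₁₀(0.001615) ≈ -55.84 dB
∠G = (89.61°) − (89.80° + 71.16°) = -71.35°

ω = 1: -40.7 dB, -12.8°; ω = 586: -55.8 dB, -71.4°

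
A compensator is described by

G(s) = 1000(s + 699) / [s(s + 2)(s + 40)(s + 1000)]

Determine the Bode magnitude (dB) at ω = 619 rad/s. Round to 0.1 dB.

-109.5 dB

At s = jω = j619:
zero (s+699): 699 + j619 → |·| = √(699²+619²) = √871762 ≈ 933.68, ∠ = arctan(619/699) ≈ 41.53°
pole (s+2): 2 + j619 → |·| = √(2²+619²) = √383165 ≈ 619, ∠ = arctan(619/2) ≈ 89.81°
pole (s+40): 40 + j619 → |·| = √(40²+619²) = √384761 ≈ 620.29, ∠ = arctan(619/40) ≈ 86.30°
pole (s+1000): 1000 + j619 → |·| = √(1000²+619²) = √1383161 ≈ 1176.1, ∠ = arctan(619/1000) ≈ 31.76°
pole at origin: |s| = 619, ∠ = 90.00° (in denominator)
|G| = 1000 · 933.68 / 2.7952e+11 ≈ 3.3403e-06
Gain = 20 log₁₀(3.3403e-06) ≈ -109.52 dB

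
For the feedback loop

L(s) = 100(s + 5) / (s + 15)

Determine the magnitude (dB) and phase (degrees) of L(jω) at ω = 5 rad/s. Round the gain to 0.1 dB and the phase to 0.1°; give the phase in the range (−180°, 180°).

33.0 dB, 26.6°

At s = jω = j5:
zero (s+5): 5 + j5 → |·| = √(5²+5²) = √50 ≈ 7.0711, ∠ = arctan(5/5) ≈ 45.00°
pole (s+15): 15 + j5 → |·| = √(15²+5²) = √250 ≈ 15.811, ∠ = arctan(5/15) ≈ 18.43°
|L| = 100 · 7.0711 / 15.811 ≈ 44.723
Gain = 20 log₁₀(44.723) ≈ 33.01 dB
∠L = 45.00° − 18.43° = 26.57°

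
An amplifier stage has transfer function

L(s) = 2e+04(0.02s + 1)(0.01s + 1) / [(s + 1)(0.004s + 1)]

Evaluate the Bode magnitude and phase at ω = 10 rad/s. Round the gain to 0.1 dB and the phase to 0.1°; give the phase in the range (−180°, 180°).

66.2 dB, -69.6°

At ω = 10 rad/s:
zero (1 + j10·0.02) = 1 + j0.2 → |·| ≈ 1.0198, ∠ ≈ 11.31°
zero (1 + j10·0.01) = 1 + j0.1 → |·| ≈ 1.005, ∠ ≈ 5.71°
pole (1 + j10·1) = 1 + j10 → |·| ≈ 10.05, ∠ ≈ 84.29°
pole (1 + j10·0.004) = 1 + j0.04 → |·| ≈ 1.0008, ∠ ≈ 2.29°
|L| = 2e+04 · 1.0198 · 1.005 / (10.05 · 1.0008) ≈ 2038
Gain = 20 log₁₀(2038) ≈ 66.18 dB
∠L = (11.31° + 5.71°) − (84.29° + 2.29°) = -69.56°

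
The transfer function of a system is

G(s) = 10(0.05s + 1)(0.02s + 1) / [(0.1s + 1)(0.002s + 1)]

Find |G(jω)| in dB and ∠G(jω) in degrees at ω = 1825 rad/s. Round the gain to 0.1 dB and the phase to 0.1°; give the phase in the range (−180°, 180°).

33.7 dB, 13.4°

At ω = 1825 rad/s:
zero (1 + j1825·0.05) = 1 + j91.25 → |·| ≈ 91.255, ∠ ≈ 89.37°
zero (1 + j1825·0.02) = 1 + j36.5 → |·| ≈ 36.514, ∠ ≈ 88.43°
pole (1 + j1825·0.1) = 1 + j182.5 → |·| ≈ 182.5, ∠ ≈ 89.69°
pole (1 + j1825·0.002) = 1 + j3.65 → |·| ≈ 3.7845, ∠ ≈ 74.68°
|G| = 10 · 91.255 · 36.514 / (182.5 · 3.7845) ≈ 48.244
Gain = 20 log₁₀(48.244) ≈ 33.67 dB
∠G = (89.37° + 88.43°) − (89.69° + 74.68°) = 13.43°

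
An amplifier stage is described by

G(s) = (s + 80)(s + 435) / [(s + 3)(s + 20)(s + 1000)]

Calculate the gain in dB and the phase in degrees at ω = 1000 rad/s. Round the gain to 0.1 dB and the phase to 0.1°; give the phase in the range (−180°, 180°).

-62.2 dB, -71.8°

At s = jω = j1000:
zero (s+80): 80 + j1000 → |·| = √(80²+1000²) = √1006400 ≈ 1003.2, ∠ = arctan(1000/80) ≈ 85.43°
zero (s+435): 435 + j1000 → |·| = √(435²+1000²) = √1189225 ≈ 1090.5, ∠ = arctan(1000/435) ≈ 66.49°
pole (s+3): 3 + j1000 → |·| = √(3²+1000²) = √1000009 ≈ 1000, ∠ = arctan(1000/3) ≈ 89.83°
pole (s+20): 20 + j1000 → |·| = √(20²+1000²) = √1000400 ≈ 1000.2, ∠ = arctan(1000/20) ≈ 88.85°
pole (s+1000): 1000 + j1000 → |·| = √(1000²+1000²) = √2000000 ≈ 1414.2, ∠ = arctan(1000/1000) ≈ 45.00°
|G| = 1 · 1.094e+06 / 1.4145e+09 ≈ 0.00077342
Gain = 20 log₁₀(0.00077342) ≈ -62.23 dB
∠G = 151.92° − 223.68° = -71.76°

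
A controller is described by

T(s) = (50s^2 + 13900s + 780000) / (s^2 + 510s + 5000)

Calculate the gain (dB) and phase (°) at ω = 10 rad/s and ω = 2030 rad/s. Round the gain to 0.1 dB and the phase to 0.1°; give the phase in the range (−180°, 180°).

ω = 10: 40.9 dB, -36.0°; ω = 2030: 33.8 dB, 6.3°

Substitute s = j10:
Numerator: 50(j10)^2 + 13900(j10) + 780000 = 775000 + j139000
Denominator: (j10)^2 + 510(j10) + 5000 = 4900 + j5100
|N| = √(775000² + 139000²) ≈ 7.8737e+05, ∠N ≈ 10.17°
|D| = √(4900² + 5100²) ≈ 7072.5, ∠D ≈ 46.15°
|T| = 7.8737e+05 / 7072.5 ≈ 111.33
Gain = 20 log₁₀(111.33) ≈ 40.93 dB
∠T = 10.17° − 46.15° = -35.98°

Substitute s = j2030:
Numerator: 50(j2030)^2 + 13900(j2030) + 780000 = -205265000 + j28217000
Denominator: (j2030)^2 + 510(j2030) + 5000 = -4115900 + j1035300
|N| = √(205265000² + 28217000²) ≈ 2.072e+08, ∠N ≈ 172.17°
|D| = √(4115900² + 1035300²) ≈ 4.2441e+06, ∠D ≈ 165.88°
|T| = 2.072e+08 / 4.2441e+06 ≈ 48.821
Gain = 20 log₁₀(48.821) ≈ 33.77 dB
∠T = 172.17° − 165.88° = 6.29°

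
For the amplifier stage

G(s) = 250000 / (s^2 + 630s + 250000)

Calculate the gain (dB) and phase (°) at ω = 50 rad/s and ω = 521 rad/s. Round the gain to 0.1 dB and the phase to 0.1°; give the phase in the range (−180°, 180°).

At s = jω = j50:
quadratic: (j50)² + 630·j50 + 250000 = 247500 + j31500 → |·| ≈ 2.495e+05, ∠ ≈ 7.25°
|G| = 250000 / 2.495e+05 ≈ 1.002
Gain = 20 log₁₀(1.002) ≈ 0.02 dB
∠G = 0.00° − 7.25° = -7.25°

At s = jω = j521:
quadratic: (j521)² + 630·j521 + 250000 = -21441 + j328230 → |·| ≈ 3.2893e+05, ∠ ≈ 93.74°
|G| = 250000 / 3.2893e+05 ≈ 0.76004
Gain = 20 log₁₀(0.76004) ≈ -2.38 dB
∠G = 0.00° − 93.74° = -93.74°

ω = 50: 0.0 dB, -7.3°; ω = 521: -2.4 dB, -93.7°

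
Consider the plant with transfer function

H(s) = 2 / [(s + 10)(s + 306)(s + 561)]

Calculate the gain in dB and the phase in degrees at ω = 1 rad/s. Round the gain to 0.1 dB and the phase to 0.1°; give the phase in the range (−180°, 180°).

At s = jω = j1:
pole (s+10): 10 + j1 → |·| = √(10²+1²) = √101 ≈ 10.05, ∠ = arctan(1/10) ≈ 5.71°
pole (s+306): 306 + j1 → |·| = √(306²+1²) = √93637 ≈ 306, ∠ = arctan(1/306) ≈ 0.19°
pole (s+561): 561 + j1 → |·| = √(561²+1²) = √314722 ≈ 561, ∠ = arctan(1/561) ≈ 0.10°
|H| = 2 / 1.7252e+06 ≈ 1.1593e-06
Gain = 20 log₁₀(1.1593e-06) ≈ -118.72 dB
∠H = 0.00° − 6.00° = -6.00°

-118.7 dB, -6.0°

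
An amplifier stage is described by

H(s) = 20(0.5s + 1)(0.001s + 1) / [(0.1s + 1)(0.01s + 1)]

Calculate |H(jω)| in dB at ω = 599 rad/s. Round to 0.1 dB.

25.7 dB

At ω = 599 rad/s:
zero (1 + j599·0.5) = 1 + j299.5 → |·| ≈ 299.5, ∠ ≈ 89.81°
zero (1 + j599·0.001) = 1 + j0.599 → |·| ≈ 1.1657, ∠ ≈ 30.92°
pole (1 + j599·0.1) = 1 + j59.9 → |·| ≈ 59.908, ∠ ≈ 89.04°
pole (1 + j599·0.01) = 1 + j5.99 → |·| ≈ 6.0729, ∠ ≈ 80.52°
|H| = 20 · 299.5 · 1.1657 / (59.908 · 6.0729) ≈ 19.193
Gain = 20 log₁₀(19.193) ≈ 25.66 dB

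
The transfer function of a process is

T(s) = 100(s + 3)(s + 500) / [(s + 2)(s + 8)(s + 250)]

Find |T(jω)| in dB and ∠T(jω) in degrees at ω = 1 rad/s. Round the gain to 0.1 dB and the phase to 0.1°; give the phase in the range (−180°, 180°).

At s = jω = j1:
zero (s+3): 3 + j1 → |·| = √(3²+1²) = √10 ≈ 3.1623, ∠ = arctan(1/3) ≈ 18.43°
zero (s+500): 500 + j1 → |·| = √(500²+1²) = √250001 ≈ 500, ∠ = arctan(1/500) ≈ 0.11°
pole (s+2): 2 + j1 → |·| = √(2²+1²) = √5 ≈ 2.2361, ∠ = arctan(1/2) ≈ 26.57°
pole (s+8): 8 + j1 → |·| = √(8²+1²) = √65 ≈ 8.0623, ∠ = arctan(1/8) ≈ 7.13°
pole (s+250): 250 + j1 → |·| = √(250²+1²) = √62501 ≈ 250, ∠ = arctan(1/250) ≈ 0.23°
|T| = 100 · 1581.2 / 4507 ≈ 35.083
Gain = 20 log₁₀(35.083) ≈ 30.90 dB
∠T = 18.54° − 33.93° = -15.39°

30.9 dB, -15.4°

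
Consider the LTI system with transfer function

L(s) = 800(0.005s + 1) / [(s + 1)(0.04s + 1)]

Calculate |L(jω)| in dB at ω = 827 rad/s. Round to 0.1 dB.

-18.1 dB

At ω = 827 rad/s:
zero (1 + j827·0.005) = 1 + j4.135 → |·| ≈ 4.2542, ∠ ≈ 76.40°
pole (1 + j827·1) = 1 + j827 → |·| ≈ 827, ∠ ≈ 89.93°
pole (1 + j827·0.04) = 1 + j33.08 → |·| ≈ 33.095, ∠ ≈ 88.27°
|L| = 800 · 4.2542 / (827 · 33.095) ≈ 0.12435
Gain = 20 log₁₀(0.12435) ≈ -18.11 dB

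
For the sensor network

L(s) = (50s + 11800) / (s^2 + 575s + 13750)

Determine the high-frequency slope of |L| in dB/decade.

-20 dB/decade

Each pole contributes −20 dB/decade at high frequency; each zero contributes +20 dB/decade.
Net: 1 zero(s) − 2 pole(s) → -20 dB/decade.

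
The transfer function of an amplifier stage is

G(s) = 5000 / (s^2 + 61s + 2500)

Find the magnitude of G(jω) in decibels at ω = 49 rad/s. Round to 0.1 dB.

4.5 dB

At s = jω = j49:
quadratic: (j49)² + 61·j49 + 2500 = 99 + j2989 → |·| ≈ 2990.6, ∠ ≈ 88.10°
|G| = 5000 / 2990.6 ≈ 1.6719
Gain = 20 log₁₀(1.6719) ≈ 4.46 dB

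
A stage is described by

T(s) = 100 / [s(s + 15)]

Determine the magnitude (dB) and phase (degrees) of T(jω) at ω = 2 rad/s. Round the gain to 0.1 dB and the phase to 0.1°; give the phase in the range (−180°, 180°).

At s = jω = j2:
pole (s+15): 15 + j2 → |·| = √(15²+2²) = √229 ≈ 15.133, ∠ = arctan(2/15) ≈ 7.59°
pole at origin: |s| = 2, ∠ = 90.00° (in denominator)
|T| = 100 / 30.266 ≈ 3.304
Gain = 20 log₁₀(3.304) ≈ 10.38 dB
∠T = 0.00° − 97.59° = -97.59°

10.4 dB, -97.6°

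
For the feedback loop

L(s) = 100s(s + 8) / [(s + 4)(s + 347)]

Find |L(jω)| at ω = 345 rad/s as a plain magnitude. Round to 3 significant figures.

70.5

At s = jω = j345:
zero (s+8): 8 + j345 → |·| = √(8²+345²) = √119089 ≈ 345.09, ∠ = arctan(345/8) ≈ 88.67°
zero at origin: s = j345 → |·| = 345, ∠ = 90.00°
pole (s+4): 4 + j345 → |·| = √(4²+345²) = √119041 ≈ 345.02, ∠ = arctan(345/4) ≈ 89.34°
pole (s+347): 347 + j345 → |·| = √(347²+345²) = √239434 ≈ 489.32, ∠ = arctan(345/347) ≈ 44.83°
|L| = 100 · 1.1906e+05 / 1.6883e+05 ≈ 70.521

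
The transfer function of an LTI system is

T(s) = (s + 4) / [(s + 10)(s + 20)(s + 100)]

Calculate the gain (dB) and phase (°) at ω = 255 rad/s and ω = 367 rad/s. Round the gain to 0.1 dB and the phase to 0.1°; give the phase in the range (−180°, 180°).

At s = jω = j255:
zero (s+4): 4 + j255 → |·| = √(4²+255²) = √65041 ≈ 255.03, ∠ = arctan(255/4) ≈ 89.10°
pole (s+10): 10 + j255 → |·| = √(10²+255²) = √65125 ≈ 255.2, ∠ = arctan(255/10) ≈ 87.75°
pole (s+20): 20 + j255 → |·| = √(20²+255²) = √65425 ≈ 255.78, ∠ = arctan(255/20) ≈ 85.52°
pole (s+100): 100 + j255 → |·| = √(100²+255²) = √75025 ≈ 273.91, ∠ = arctan(255/100) ≈ 68.59°
|T| = 1 · 255.03 / 1.7879e+07 ≈ 1.4264e-05
Gain = 20 log₁₀(1.4264e-05) ≈ -96.92 dB
∠T = 89.10° − 241.86° = -152.76°

At s = jω = j367:
zero (s+4): 4 + j367 → |·| = √(4²+367²) = √134705 ≈ 367.02, ∠ = arctan(367/4) ≈ 89.38°
pole (s+10): 10 + j367 → |·| = √(10²+367²) = √134789 ≈ 367.14, ∠ = arctan(367/10) ≈ 88.44°
pole (s+20): 20 + j367 → |·| = √(20²+367²) = √135089 ≈ 367.54, ∠ = arctan(367/20) ≈ 86.88°
pole (s+100): 100 + j367 → |·| = √(100²+367²) = √144689 ≈ 380.38, ∠ = arctan(367/100) ≈ 74.76°
|T| = 1 · 367.02 / 5.1328e+07 ≈ 7.1505e-06
Gain = 20 log₁₀(7.1505e-06) ≈ -102.91 dB
∠T = 89.38° − 250.08° = -160.70°

ω = 255: -96.9 dB, -152.8°; ω = 367: -102.9 dB, -160.7°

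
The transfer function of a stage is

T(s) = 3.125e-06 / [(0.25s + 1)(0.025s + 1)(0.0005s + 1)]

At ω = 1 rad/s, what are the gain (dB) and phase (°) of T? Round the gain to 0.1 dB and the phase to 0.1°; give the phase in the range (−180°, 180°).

At ω = 1 rad/s:
pole (1 + j1·0.25) = 1 + j0.25 → |·| ≈ 1.0308, ∠ ≈ 14.04°
pole (1 + j1·0.025) = 1 + j0.025 → |·| ≈ 1.0003, ∠ ≈ 1.43°
pole (1 + j1·0.0005) = 1 + j0.0005 → |·| ≈ 1, ∠ ≈ 0.03°
|T| = 3.125e-06 · 1 / (1.0308 · 1.0003 · 1) ≈ 3.0307e-06
Gain = 20 log₁₀(3.0307e-06) ≈ -110.37 dB
∠T = (0°) − (14.04° + 1.43° + 0.03°) = -15.50°

-110.4 dB, -15.5°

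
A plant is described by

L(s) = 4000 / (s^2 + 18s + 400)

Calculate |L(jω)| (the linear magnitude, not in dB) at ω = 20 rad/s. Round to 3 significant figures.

11.1

At s = jω = j20:
quadratic: (j20)² + 18·j20 + 400 = 0 + j360 → |·| ≈ 360, ∠ ≈ 90.00°
|L| = 4000 / 360 ≈ 11.111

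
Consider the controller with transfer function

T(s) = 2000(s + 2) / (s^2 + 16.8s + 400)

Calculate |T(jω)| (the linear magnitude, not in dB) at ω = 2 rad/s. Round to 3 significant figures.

14.2

At s = jω = j2:
zero (s+2): 2 + j2 → |·| = √(2²+2²) = √8 ≈ 2.8284, ∠ = arctan(2/2) ≈ 45.00°
quadratic: (j2)² + 16.8·j2 + 400 = 396 + j33.6 → |·| ≈ 397.42, ∠ ≈ 4.85°
|T| = 2000 · 2.8284 / 397.42 ≈ 14.234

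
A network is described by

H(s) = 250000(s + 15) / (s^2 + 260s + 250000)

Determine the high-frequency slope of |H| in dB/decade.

-20 dB/decade

Each pole contributes −20 dB/decade at high frequency; each zero contributes +20 dB/decade.
Net: 1 zero(s) − 2 pole(s) → -20 dB/decade.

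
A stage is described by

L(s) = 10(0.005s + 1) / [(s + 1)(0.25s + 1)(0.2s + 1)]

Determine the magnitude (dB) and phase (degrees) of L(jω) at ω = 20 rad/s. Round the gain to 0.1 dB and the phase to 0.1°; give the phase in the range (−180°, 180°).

-32.4 dB, 123.9°

At ω = 20 rad/s:
zero (1 + j20·0.005) = 1 + j0.1 → |·| ≈ 1.005, ∠ ≈ 5.71°
pole (1 + j20·1) = 1 + j20 → |·| ≈ 20.025, ∠ ≈ 87.14°
pole (1 + j20·0.25) = 1 + j5 → |·| ≈ 5.099, ∠ ≈ 78.69°
pole (1 + j20·0.2) = 1 + j4 → |·| ≈ 4.1231, ∠ ≈ 75.96°
|L| = 10 · 1.005 / (20.025 · 5.099 · 4.1231) ≈ 0.023872
Gain = 20 log₁₀(0.023872) ≈ -32.44 dB
∠L = (5.71°) − (87.14° + 78.69° + 75.96°) = -236.08° ≡ 123.92° (principal value)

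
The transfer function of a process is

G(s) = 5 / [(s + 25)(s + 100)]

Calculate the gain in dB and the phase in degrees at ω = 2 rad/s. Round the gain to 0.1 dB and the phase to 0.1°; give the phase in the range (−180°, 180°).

-54.0 dB, -5.7°

At s = jω = j2:
pole (s+25): 25 + j2 → |·| = √(25²+2²) = √629 ≈ 25.08, ∠ = arctan(2/25) ≈ 4.57°
pole (s+100): 100 + j2 → |·| = √(100²+2²) = √10004 ≈ 100.02, ∠ = arctan(2/100) ≈ 1.15°
|G| = 5 / 2508.5 ≈ 0.0019932
Gain = 20 log₁₀(0.0019932) ≈ -54.01 dB
∠G = 0.00° − 5.72° = -5.72°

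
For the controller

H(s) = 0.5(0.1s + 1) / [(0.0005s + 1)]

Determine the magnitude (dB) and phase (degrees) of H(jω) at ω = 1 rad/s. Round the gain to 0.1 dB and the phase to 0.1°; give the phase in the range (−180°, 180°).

-6.0 dB, 5.7°

At ω = 1 rad/s:
zero (1 + j1·0.1) = 1 + j0.1 → |·| ≈ 1.005, ∠ ≈ 5.71°
pole (1 + j1·0.0005) = 1 + j0.0005 → |·| ≈ 1, ∠ ≈ 0.03°
|H| = 0.5 · 1.005 / (1) ≈ 0.5025
Gain = 20 log₁₀(0.5025) ≈ -5.98 dB
∠H = (5.71°) − (0.03°) = 5.68°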